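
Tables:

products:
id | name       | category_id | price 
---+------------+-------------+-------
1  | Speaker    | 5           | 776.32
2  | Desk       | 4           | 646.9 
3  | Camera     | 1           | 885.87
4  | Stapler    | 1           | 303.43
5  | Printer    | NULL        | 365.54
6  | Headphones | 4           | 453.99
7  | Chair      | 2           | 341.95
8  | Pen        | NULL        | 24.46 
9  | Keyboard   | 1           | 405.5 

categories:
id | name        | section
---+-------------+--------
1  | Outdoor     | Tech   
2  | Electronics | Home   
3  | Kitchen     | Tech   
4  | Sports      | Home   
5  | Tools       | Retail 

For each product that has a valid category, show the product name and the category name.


INNER JOIN keeps only products rows whose category_id matches an id in categories. Walk through each product:
  - product 1 (Speaker): category_id=5 -> matches Tools
  - product 2 (Desk): category_id=4 -> matches Sports
  - product 3 (Camera): category_id=1 -> matches Outdoor
  - product 4 (Stapler): category_id=1 -> matches Outdoor
  - product 5 (Printer): category_id=NULL, no match -> dropped
  - product 6 (Headphones): category_id=4 -> matches Sports
  - product 7 (Chair): category_id=2 -> matches Electronics
  - product 8 (Pen): category_id=NULL, no match -> dropped
  - product 9 (Keyboard): category_id=1 -> matches Outdoor
So 2 of 9 rows are dropped.

SQL:
SELECT a.name, b.name AS category
FROM products a
INNER JOIN categories b ON a.category_id = b.id

Result:
name       | category   
-----------+------------
Speaker    | Tools      
Desk       | Sports     
Camera     | Outdoor    
Stapler    | Outdoor    
Headphones | Sports     
Chair      | Electronics
Keyboard   | Outdoor    


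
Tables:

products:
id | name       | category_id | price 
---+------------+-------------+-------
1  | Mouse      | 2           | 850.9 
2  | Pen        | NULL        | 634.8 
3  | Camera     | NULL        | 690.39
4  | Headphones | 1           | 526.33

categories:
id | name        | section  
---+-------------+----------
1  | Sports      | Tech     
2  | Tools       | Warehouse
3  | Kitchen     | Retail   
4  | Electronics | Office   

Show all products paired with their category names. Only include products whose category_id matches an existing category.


INNER JOIN keeps only products rows whose category_id matches an id in categories. Walk through each product:
  - product 1 (Mouse): category_id=2 -> matches Tools
  - product 2 (Pen): category_id=NULL, no match -> dropped
  - product 3 (Camera): category_id=NULL, no match -> dropped
  - product 4 (Headphones): category_id=1 -> matches Sports
So 2 of 4 rows are dropped.

SQL:
SELECT a.name, b.name AS category
FROM products a
INNER JOIN categories b ON a.category_id = b.id

Result:
name       | category
-----------+---------
Mouse      | Tools   
Headphones | Sports  


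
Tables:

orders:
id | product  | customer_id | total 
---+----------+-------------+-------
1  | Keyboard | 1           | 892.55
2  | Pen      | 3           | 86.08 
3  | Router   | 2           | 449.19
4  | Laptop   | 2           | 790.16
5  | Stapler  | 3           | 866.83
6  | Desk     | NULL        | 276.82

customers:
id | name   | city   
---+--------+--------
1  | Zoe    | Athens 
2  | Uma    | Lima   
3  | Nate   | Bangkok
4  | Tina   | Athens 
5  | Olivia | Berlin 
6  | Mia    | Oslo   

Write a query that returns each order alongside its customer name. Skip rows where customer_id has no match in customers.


INNER JOIN keeps only orders rows whose customer_id matches an id in customers. Walk through each order:
  - order 1 (Keyboard): customer_id=1 -> matches Zoe
  - order 2 (Pen): customer_id=3 -> matches Nate
  - order 3 (Router): customer_id=2 -> matches Uma
  - order 4 (Laptop): customer_id=2 -> matches Uma
  - order 5 (Stapler): customer_id=3 -> matches Nate
  - order 6 (Desk): customer_id=NULL, no match -> dropped
So 1 of 6 rows is dropped.

SQL:
SELECT a.product, b.name AS customer
FROM orders a
INNER JOIN customers b ON a.customer_id = b.id

Result:
product  | customer
---------+---------
Keyboard | Zoe     
Pen      | Nate    
Router   | Uma     
Laptop   | Uma     
Stapler  | Nate    


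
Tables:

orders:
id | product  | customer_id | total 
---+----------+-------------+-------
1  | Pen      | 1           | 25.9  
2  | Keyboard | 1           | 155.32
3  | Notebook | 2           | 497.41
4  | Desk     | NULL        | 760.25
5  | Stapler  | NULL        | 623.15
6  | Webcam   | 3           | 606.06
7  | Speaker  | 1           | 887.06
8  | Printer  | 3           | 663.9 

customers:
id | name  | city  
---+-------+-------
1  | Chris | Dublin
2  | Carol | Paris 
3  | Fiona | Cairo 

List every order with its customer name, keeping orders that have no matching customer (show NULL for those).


LEFT JOIN keeps every row from orders (the left table); where customer_id has no match in customers, the customer columns become NULL. Walk through each order:
  - order 1 (Pen): customer_id=1 -> matches Chris
  - order 2 (Keyboard): customer_id=1 -> matches Chris
  - order 3 (Notebook): customer_id=2 -> matches Carol
  - order 4 (Desk): customer_id=NULL, no match -> kept with NULL
  - order 5 (Stapler): customer_id=NULL, no match -> kept with NULL
  - order 6 (Webcam): customer_id=3 -> matches Fiona
  - order 7 (Speaker): customer_id=1 -> matches Chris
  - order 8 (Printer): customer_id=3 -> matches Fiona
All 8 rows appear; 2 have NULL customer.

SQL:
SELECT a.product, b.name AS customer
FROM orders a
LEFT JOIN customers b ON a.customer_id = b.id

Result:
product  | customer
---------+---------
Pen      | Chris   
Keyboard | Chris   
Notebook | Carol   
Desk     | NULL    
Stapler  | NULL    
Webcam   | Fiona   
Speaker  | Chris   
Printer  | Fiona   


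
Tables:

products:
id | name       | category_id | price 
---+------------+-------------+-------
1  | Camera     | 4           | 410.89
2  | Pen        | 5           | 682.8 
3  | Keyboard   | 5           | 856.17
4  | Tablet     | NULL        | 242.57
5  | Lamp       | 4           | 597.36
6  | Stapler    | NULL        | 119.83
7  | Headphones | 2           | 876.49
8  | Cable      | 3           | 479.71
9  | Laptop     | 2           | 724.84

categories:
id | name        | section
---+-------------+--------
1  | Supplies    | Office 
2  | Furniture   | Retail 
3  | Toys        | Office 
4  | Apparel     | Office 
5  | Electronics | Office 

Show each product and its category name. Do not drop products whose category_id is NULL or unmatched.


LEFT JOIN keeps every row from products (the left table); where category_id has no match in categories, the category columns become NULL. Walk through each product:
  - product 1 (Camera): category_id=4 -> matches Apparel
  - product 2 (Pen): category_id=5 -> matches Electronics
  - product 3 (Keyboard): category_id=5 -> matches Electronics
  - product 4 (Tablet): category_id=NULL, no match -> kept with NULL
  - product 5 (Lamp): category_id=4 -> matches Apparel
  - product 6 (Stapler): category_id=NULL, no match -> kept with NULL
  - product 7 (Headphones): category_id=2 -> matches Furniture
  - product 8 (Cable): category_id=3 -> matches Toys
  - product 9 (Laptop): category_id=2 -> matches Furniture
All 9 rows appear; 2 have NULL category.

SQL:
SELECT a.name, b.name AS category
FROM products a
LEFT JOIN categories b ON a.category_id = b.id

Result:
name       | category   
-----------+------------
Camera     | Apparel    
Pen        | Electronics
Keyboard   | Electronics
Tablet     | NULL       
Lamp       | Apparel    
Stapler    | NULL       
Headphones | Furniture  
Cable      | Toys       
Laptop     | Furniture  


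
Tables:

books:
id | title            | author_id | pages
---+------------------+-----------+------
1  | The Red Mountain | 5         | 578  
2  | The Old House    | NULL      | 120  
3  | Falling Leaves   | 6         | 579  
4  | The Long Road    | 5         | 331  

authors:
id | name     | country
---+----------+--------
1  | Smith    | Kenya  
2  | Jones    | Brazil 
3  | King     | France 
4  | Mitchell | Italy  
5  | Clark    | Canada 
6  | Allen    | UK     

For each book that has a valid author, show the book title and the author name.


INNER JOIN keeps only books rows whose author_id matches an id in authors. Walk through each book:
  - book 1 (The Red Mountain): author_id=5 -> matches Clark
  - book 2 (The Old House): author_id=NULL, no match -> dropped
  - book 3 (Falling Leaves): author_id=6 -> matches Allen
  - book 4 (The Long Road): author_id=5 -> matches Clark
So 1 of 4 rows is dropped.

SQL:
SELECT a.title, b.name AS author
FROM books a
INNER JOIN authors b ON a.author_id = b.id

Result:
title            | author
-----------------+-------
The Red Mountain | Clark 
Falling Leaves   | Allen 
The Long Road    | Clark 


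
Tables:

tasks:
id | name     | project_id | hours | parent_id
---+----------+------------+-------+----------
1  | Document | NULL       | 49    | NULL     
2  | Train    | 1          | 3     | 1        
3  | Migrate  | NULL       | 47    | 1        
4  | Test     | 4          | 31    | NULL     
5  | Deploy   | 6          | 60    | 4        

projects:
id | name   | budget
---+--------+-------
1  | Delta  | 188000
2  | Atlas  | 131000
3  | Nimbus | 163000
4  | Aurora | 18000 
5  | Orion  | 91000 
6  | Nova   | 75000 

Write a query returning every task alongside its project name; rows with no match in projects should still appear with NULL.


LEFT JOIN keeps every row from tasks (the left table); where project_id has no match in projects, the project columns become NULL. Walk through each task:
  - task 1 (Document): project_id=NULL, no match -> kept with NULL
  - task 2 (Train): project_id=1 -> matches Delta
  - task 3 (Migrate): project_id=NULL, no match -> kept with NULL
  - task 4 (Test): project_id=4 -> matches Aurora
  - task 5 (Deploy): project_id=6 -> matches Nova
All 5 rows appear; 2 have NULL project.

SQL:
SELECT a.name, b.name AS project
FROM tasks a
LEFT JOIN projects b ON a.project_id = b.id

Result:
name     | project
---------+--------
Document | NULL   
Train    | Delta  
Migrate  | NULL   
Test     | Aurora 
Deploy   | Nova   


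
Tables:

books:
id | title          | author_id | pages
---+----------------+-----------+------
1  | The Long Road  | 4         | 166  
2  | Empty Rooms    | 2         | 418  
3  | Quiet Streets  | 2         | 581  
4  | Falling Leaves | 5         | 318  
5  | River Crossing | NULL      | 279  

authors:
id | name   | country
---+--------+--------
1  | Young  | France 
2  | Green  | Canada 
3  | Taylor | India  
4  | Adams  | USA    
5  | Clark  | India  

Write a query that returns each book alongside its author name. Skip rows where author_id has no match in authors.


INNER JOIN keeps only books rows whose author_id matches an id in authors. Walk through each book:
  - book 1 (The Long Road): author_id=4 -> matches Adams
  - book 2 (Empty Rooms): author_id=2 -> matches Green
  - book 3 (Quiet Streets): author_id=2 -> matches Green
  - book 4 (Falling Leaves): author_id=5 -> matches Clark
  - book 5 (River Crossing): author_id=NULL, no match -> dropped
So 1 of 5 rows is dropped.

SQL:
SELECT a.title, b.name AS author
FROM books a
INNER JOIN authors b ON a.author_id = b.id

Result:
title          | author
---------------+-------
The Long Road  | Adams 
Empty Rooms    | Green 
Quiet Streets  | Green 
Falling Leaves | Clark 


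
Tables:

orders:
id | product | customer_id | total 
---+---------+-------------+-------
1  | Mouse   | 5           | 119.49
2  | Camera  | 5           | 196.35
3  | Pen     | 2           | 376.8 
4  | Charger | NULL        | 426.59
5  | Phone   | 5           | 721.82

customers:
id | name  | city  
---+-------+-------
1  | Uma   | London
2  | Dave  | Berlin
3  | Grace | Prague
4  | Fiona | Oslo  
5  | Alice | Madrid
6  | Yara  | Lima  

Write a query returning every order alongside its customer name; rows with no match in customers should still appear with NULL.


LEFT JOIN keeps every row from orders (the left table); where customer_id has no match in customers, the customer columns become NULL. Walk through each order:
  - order 1 (Mouse): customer_id=5 -> matches Alice
  - order 2 (Camera): customer_id=5 -> matches Alice
  - order 3 (Pen): customer_id=2 -> matches Dave
  - order 4 (Charger): customer_id=NULL, no match -> kept with NULL
  - order 5 (Phone): customer_id=5 -> matches Alice
All 5 rows appear; 1 has NULL customer.

SQL:
SELECT a.product, b.name AS customer
FROM orders a
LEFT JOIN customers b ON a.customer_id = b.id

Result:
product | customer
--------+---------
Mouse   | Alice   
Camera  | Alice   
Pen     | Dave    
Charger | NULL    
Phone   | Alice   


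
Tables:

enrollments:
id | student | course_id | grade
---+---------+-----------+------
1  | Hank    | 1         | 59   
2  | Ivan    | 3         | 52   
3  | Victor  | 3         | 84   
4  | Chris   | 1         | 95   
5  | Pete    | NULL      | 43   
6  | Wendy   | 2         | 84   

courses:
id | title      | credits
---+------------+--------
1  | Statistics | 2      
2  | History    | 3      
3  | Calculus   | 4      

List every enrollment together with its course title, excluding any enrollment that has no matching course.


INNER JOIN keeps only enrollments rows whose course_id matches an id in courses. Walk through each enrollment:
  - enrollment 1 (Hank): course_id=1 -> matches Statistics
  - enrollment 2 (Ivan): course_id=3 -> matches Calculus
  - enrollment 3 (Victor): course_id=3 -> matches Calculus
  - enrollment 4 (Chris): course_id=1 -> matches Statistics
  - enrollment 5 (Pete): course_id=NULL, no match -> dropped
  - enrollment 6 (Wendy): course_id=2 -> matches History
So 1 of 6 rows is dropped.

SQL:
SELECT a.student, b.title AS course
FROM enrollments a
INNER JOIN courses b ON a.course_id = b.id

Result:
student | course    
--------+-----------
Hank    | Statistics
Ivan    | Calculus  
Victor  | Calculus  
Chris   | Statistics
Wendy   | History   


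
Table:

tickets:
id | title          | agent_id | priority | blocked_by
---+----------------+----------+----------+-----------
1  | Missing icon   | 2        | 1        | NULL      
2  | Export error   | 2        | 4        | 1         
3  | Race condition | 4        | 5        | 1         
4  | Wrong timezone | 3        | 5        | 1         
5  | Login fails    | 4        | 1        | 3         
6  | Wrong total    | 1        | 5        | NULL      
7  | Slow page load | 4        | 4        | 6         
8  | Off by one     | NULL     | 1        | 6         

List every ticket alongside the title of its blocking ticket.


This is a self-join: tickets is joined to a second copy of itself, matching each row's blocked_by to another row's id. Use LEFT JOIN so rows with blocked_by=NULL are kept.
  - ticket 1 (Missing icon): blocked_by=NULL -> NULL
  - ticket 2 (Export error): blocked_by=1 -> Missing icon
  - ticket 3 (Race condition): blocked_by=1 -> Missing icon
  - ticket 4 (Wrong timezone): blocked_by=1 -> Missing icon
  - ticket 5 (Login fails): blocked_by=3 -> Race condition
  - ticket 6 (Wrong total): blocked_by=NULL -> NULL
  - ticket 7 (Slow page load): blocked_by=6 -> Wrong total
  - ticket 8 (Off by one): blocked_by=6 -> Wrong total

SQL:
SELECT a.title AS item, b.title AS blocked_by
FROM tickets a
LEFT JOIN tickets b ON a.blocked_by = b.id

Result:
item           | blocked_by    
---------------+---------------
Missing icon   | NULL          
Export error   | Missing icon  
Race condition | Missing icon  
Wrong timezone | Missing icon  
Login fails    | Race condition
Wrong total    | NULL          
Slow page load | Wrong total   
Off by one     | Wrong total   


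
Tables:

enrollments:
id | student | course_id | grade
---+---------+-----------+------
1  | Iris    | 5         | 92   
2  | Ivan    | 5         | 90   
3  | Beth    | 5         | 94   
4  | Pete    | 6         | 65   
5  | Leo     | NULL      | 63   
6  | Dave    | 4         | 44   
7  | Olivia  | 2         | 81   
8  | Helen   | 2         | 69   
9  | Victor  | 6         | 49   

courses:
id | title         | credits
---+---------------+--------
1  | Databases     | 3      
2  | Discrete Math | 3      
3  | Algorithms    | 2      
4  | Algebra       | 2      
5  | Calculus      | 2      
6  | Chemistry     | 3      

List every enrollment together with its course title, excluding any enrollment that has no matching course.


INNER JOIN keeps only enrollments rows whose course_id matches an id in courses. Walk through each enrollment:
  - enrollment 1 (Iris): course_id=5 -> matches Calculus
  - enrollment 2 (Ivan): course_id=5 -> matches Calculus
  - enrollment 3 (Beth): course_id=5 -> matches Calculus
  - enrollment 4 (Pete): course_id=6 -> matches Chemistry
  - enrollment 5 (Leo): course_id=NULL, no match -> dropped
  - enrollment 6 (Dave): course_id=4 -> matches Algebra
  - enrollment 7 (Olivia): course_id=2 -> matches Discrete Math
  - enrollment 8 (Helen): course_id=2 -> matches Discrete Math
  - enrollment 9 (Victor): course_id=6 -> matches Chemistry
So 1 of 9 rows is dropped.

SQL:
SELECT a.student, b.title AS course
FROM enrollments a
INNER JOIN courses b ON a.course_id = b.id

Result:
student | course       
--------+--------------
Iris    | Calculus     
Ivan    | Calculus     
Beth    | Calculus     
Pete    | Chemistry    
Dave    | Algebra      
Olivia  | Discrete Math
Helen   | Discrete Math
Victor  | Chemistry    


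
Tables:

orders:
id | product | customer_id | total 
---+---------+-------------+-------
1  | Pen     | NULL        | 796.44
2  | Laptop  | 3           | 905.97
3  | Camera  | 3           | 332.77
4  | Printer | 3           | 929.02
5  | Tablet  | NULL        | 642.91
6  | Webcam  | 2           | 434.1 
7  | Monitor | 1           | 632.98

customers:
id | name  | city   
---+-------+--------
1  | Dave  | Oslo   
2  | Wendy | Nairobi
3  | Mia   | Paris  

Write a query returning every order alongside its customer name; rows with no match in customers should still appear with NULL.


LEFT JOIN keeps every row from orders (the left table); where customer_id has no match in customers, the customer columns become NULL. Walk through each order:
  - order 1 (Pen): customer_id=NULL, no match -> kept with NULL
  - order 2 (Laptop): customer_id=3 -> matches Mia
  - order 3 (Camera): customer_id=3 -> matches Mia
  - order 4 (Printer): customer_id=3 -> matches Mia
  - order 5 (Tablet): customer_id=NULL, no match -> kept with NULL
  - order 6 (Webcam): customer_id=2 -> matches Wendy
  - order 7 (Monitor): customer_id=1 -> matches Dave
All 7 rows appear; 2 have NULL customer.

SQL:
SELECT a.product, b.name AS customer
FROM orders a
LEFT JOIN customers b ON a.customer_id = b.id

Result:
product | customer
--------+---------
Pen     | NULL    
Laptop  | Mia     
Camera  | Mia     
Printer | Mia     
Tablet  | NULL    
Webcam  | Wendy   
Monitor | Dave    


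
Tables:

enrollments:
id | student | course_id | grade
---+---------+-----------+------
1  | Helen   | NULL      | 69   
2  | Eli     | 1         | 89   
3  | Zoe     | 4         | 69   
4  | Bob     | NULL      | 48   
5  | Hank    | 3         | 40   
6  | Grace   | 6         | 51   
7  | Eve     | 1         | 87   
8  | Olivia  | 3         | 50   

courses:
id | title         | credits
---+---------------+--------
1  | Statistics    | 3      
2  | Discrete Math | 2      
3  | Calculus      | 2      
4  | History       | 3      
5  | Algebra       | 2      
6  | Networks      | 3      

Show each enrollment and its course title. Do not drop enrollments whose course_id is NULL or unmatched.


LEFT JOIN keeps every row from enrollments (the left table); where course_id has no match in courses, the course columns become NULL. Walk through each enrollment:
  - enrollment 1 (Helen): course_id=NULL, no match -> kept with NULL
  - enrollment 2 (Eli): course_id=1 -> matches Statistics
  - enrollment 3 (Zoe): course_id=4 -> matches History
  - enrollment 4 (Bob): course_id=NULL, no match -> kept with NULL
  - enrollment 5 (Hank): course_id=3 -> matches Calculus
  - enrollment 6 (Grace): course_id=6 -> matches Networks
  - enrollment 7 (Eve): course_id=1 -> matches Statistics
  - enrollment 8 (Olivia): course_id=3 -> matches Calculus
All 8 rows appear; 2 have NULL course.

SQL:
SELECT a.student, b.title AS course
FROM enrollments a
LEFT JOIN courses b ON a.course_id = b.id

Result:
student | course    
--------+-----------
Helen   | NULL      
Eli     | Statistics
Zoe     | History   
Bob     | NULL      
Hank    | Calculus  
Grace   | Networks  
Eve     | Statistics
Olivia  | Calculus  


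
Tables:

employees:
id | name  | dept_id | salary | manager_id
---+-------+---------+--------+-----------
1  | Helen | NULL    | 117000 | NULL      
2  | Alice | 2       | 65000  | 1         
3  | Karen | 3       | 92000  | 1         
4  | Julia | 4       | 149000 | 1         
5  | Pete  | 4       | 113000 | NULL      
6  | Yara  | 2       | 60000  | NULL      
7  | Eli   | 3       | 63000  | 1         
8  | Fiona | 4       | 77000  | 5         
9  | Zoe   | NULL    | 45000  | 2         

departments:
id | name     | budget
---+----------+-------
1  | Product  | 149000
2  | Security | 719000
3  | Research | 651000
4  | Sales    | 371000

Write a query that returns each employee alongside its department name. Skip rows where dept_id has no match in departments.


INNER JOIN keeps only employees rows whose dept_id matches an id in departments. Walk through each employee:
  - employee 1 (Helen): dept_id=NULL, no match -> dropped
  - employee 2 (Alice): dept_id=2 -> matches Security
  - employee 3 (Karen): dept_id=3 -> matches Research
  - employee 4 (Julia): dept_id=4 -> matches Sales
  - employee 5 (Pete): dept_id=4 -> matches Sales
  - employee 6 (Yara): dept_id=2 -> matches Security
  - employee 7 (Eli): dept_id=3 -> matches Research
  - employee 8 (Fiona): dept_id=4 -> matches Sales
  - employee 9 (Zoe): dept_id=NULL, no match -> dropped
So 2 of 9 rows are dropped.

SQL:
SELECT a.name, b.name AS department
FROM employees a
INNER JOIN departments b ON a.dept_id = b.id

Result:
name  | department
------+-----------
Alice | Security  
Karen | Research  
Julia | Sales     
Pete  | Sales     
Yara  | Security  
Eli   | Research  
Fiona | Sales     


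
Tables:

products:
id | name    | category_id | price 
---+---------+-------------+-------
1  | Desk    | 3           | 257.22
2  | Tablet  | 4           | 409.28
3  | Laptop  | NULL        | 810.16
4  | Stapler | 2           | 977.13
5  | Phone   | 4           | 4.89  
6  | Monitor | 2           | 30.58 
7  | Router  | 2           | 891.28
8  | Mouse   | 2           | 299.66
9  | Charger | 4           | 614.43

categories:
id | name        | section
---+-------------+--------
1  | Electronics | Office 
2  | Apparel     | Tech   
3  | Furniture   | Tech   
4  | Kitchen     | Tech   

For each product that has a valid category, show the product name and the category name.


INNER JOIN keeps only products rows whose category_id matches an id in categories. Walk through each product:
  - product 1 (Desk): category_id=3 -> matches Furniture
  - product 2 (Tablet): category_id=4 -> matches Kitchen
  - product 3 (Laptop): category_id=NULL, no match -> dropped
  - product 4 (Stapler): category_id=2 -> matches Apparel
  - product 5 (Phone): category_id=4 -> matches Kitchen
  - product 6 (Monitor): category_id=2 -> matches Apparel
  - product 7 (Router): category_id=2 -> matches Apparel
  - product 8 (Mouse): category_id=2 -> matches Apparel
  - product 9 (Charger): category_id=4 -> matches Kitchen
So 1 of 9 rows is dropped.

SQL:
SELECT a.name, b.name AS category
FROM products a
INNER JOIN categories b ON a.category_id = b.id

Result:
name    | category 
--------+----------
Desk    | Furniture
Tablet  | Kitchen  
Stapler | Apparel  
Phone   | Kitchen  
Monitor | Apparel  
Router  | Apparel  
Mouse   | Apparel  
Charger | Kitchen  


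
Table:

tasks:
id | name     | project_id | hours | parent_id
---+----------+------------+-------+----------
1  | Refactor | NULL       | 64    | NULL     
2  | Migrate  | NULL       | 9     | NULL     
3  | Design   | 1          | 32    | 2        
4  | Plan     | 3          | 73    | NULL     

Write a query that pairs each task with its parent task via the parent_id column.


This is a self-join: tasks is joined to a second copy of itself, matching each row's parent_id to another row's id. Use LEFT JOIN so rows with parent_id=NULL are kept.
  - task 1 (Refactor): parent_id=NULL -> NULL
  - task 2 (Migrate): parent_id=NULL -> NULL
  - task 3 (Design): parent_id=2 -> Migrate
  - task 4 (Plan): parent_id=NULL -> NULL

SQL:
SELECT a.name AS item, b.name AS parent
FROM tasks a
LEFT JOIN tasks b ON a.parent_id = b.id

Result:
item     | parent 
---------+--------
Refactor | NULL   
Migrate  | NULL   
Design   | Migrate
Plan     | NULL   


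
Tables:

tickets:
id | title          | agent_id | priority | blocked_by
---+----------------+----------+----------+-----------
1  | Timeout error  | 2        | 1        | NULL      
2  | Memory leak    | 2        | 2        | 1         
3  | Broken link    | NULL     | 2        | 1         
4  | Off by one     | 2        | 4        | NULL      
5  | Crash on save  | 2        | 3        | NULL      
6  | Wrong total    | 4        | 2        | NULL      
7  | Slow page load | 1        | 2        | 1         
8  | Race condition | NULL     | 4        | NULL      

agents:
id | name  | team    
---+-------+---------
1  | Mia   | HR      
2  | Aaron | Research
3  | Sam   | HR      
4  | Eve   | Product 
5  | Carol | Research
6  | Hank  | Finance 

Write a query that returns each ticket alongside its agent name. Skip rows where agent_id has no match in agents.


INNER JOIN keeps only tickets rows whose agent_id matches an id in agents. Walk through each ticket:
  - ticket 1 (Timeout error): agent_id=2 -> matches Aaron
  - ticket 2 (Memory leak): agent_id=2 -> matches Aaron
  - ticket 3 (Broken link): agent_id=NULL, no match -> dropped
  - ticket 4 (Off by one): agent_id=2 -> matches Aaron
  - ticket 5 (Crash on save): agent_id=2 -> matches Aaron
  - ticket 6 (Wrong total): agent_id=4 -> matches Eve
  - ticket 7 (Slow page load): agent_id=1 -> matches Mia
  - ticket 8 (Race condition): agent_id=NULL, no match -> dropped
So 2 of 8 rows are dropped.

SQL:
SELECT a.title, b.name AS agent
FROM tickets a
INNER JOIN agents b ON a.agent_id = b.id

Result:
title          | agent
---------------+------
Timeout error  | Aaron
Memory leak    | Aaron
Off by one     | Aaron
Crash on save  | Aaron
Wrong total    | Eve  
Slow page load | Mia  


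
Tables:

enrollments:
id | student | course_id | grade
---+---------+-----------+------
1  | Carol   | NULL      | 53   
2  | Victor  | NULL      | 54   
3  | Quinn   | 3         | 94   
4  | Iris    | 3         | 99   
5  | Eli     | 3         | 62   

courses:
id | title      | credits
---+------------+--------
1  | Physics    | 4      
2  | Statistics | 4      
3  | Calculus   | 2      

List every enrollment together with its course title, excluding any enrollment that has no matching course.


INNER JOIN keeps only enrollments rows whose course_id matches an id in courses. Walk through each enrollment:
  - enrollment 1 (Carol): course_id=NULL, no match -> dropped
  - enrollment 2 (Victor): course_id=NULL, no match -> dropped
  - enrollment 3 (Quinn): course_id=3 -> matches Calculus
  - enrollment 4 (Iris): course_id=3 -> matches Calculus
  - enrollment 5 (Eli): course_id=3 -> matches Calculus
So 2 of 5 rows are dropped.

SQL:
SELECT a.student, b.title AS course
FROM enrollments a
INNER JOIN courses b ON a.course_id = b.id

Result:
student | course  
--------+---------
Quinn   | Calculus
Iris    | Calculus
Eli     | Calculus


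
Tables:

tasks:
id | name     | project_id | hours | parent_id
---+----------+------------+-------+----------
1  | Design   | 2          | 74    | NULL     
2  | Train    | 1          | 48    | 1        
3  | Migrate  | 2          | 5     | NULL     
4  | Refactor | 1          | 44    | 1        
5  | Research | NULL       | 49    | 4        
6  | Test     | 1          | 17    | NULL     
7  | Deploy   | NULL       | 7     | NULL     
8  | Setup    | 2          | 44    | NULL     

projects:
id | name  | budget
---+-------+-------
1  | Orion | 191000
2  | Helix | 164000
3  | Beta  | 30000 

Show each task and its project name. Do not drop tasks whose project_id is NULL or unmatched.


LEFT JOIN keeps every row from tasks (the left table); where project_id has no match in projects, the project columns become NULL. Walk through each task:
  - task 1 (Design): project_id=2 -> matches Helix
  - task 2 (Train): project_id=1 -> matches Orion
  - task 3 (Migrate): project_id=2 -> matches Helix
  - task 4 (Refactor): project_id=1 -> matches Orion
  - task 5 (Research): project_id=NULL, no match -> kept with NULL
  - task 6 (Test): project_id=1 -> matches Orion
  - task 7 (Deploy): project_id=NULL, no match -> kept with NULL
  - task 8 (Setup): project_id=2 -> matches Helix
All 8 rows appear; 2 have NULL project.

SQL:
SELECT a.name, b.name AS project
FROM tasks a
LEFT JOIN projects b ON a.project_id = b.id

Result:
name     | project
---------+--------
Design   | Helix  
Train    | Orion  
Migrate  | Helix  
Refactor | Orion  
Research | NULL   
Test     | Orion  
Deploy   | NULL   
Setup    | Helix  


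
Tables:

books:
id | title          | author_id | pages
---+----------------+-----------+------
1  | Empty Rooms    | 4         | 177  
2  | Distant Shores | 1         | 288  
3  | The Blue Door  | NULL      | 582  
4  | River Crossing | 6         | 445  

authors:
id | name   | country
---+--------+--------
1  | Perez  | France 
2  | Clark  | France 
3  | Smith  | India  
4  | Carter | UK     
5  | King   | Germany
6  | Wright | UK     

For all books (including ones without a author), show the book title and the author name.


LEFT JOIN keeps every row from books (the left table); where author_id has no match in authors, the author columns become NULL. Walk through each book:
  - book 1 (Empty Rooms): author_id=4 -> matches Carter
  - book 2 (Distant Shores): author_id=1 -> matches Perez
  - book 3 (The Blue Door): author_id=NULL, no match -> kept with NULL
  - book 4 (River Crossing): author_id=6 -> matches Wright
All 4 rows appear; 1 has NULL author.

SQL:
SELECT a.title, b.name AS author
FROM books a
LEFT JOIN authors b ON a.author_id = b.id

Result:
title          | author
---------------+-------
Empty Rooms    | Carter
Distant Shores | Perez 
The Blue Door  | NULL  
River Crossing | Wright


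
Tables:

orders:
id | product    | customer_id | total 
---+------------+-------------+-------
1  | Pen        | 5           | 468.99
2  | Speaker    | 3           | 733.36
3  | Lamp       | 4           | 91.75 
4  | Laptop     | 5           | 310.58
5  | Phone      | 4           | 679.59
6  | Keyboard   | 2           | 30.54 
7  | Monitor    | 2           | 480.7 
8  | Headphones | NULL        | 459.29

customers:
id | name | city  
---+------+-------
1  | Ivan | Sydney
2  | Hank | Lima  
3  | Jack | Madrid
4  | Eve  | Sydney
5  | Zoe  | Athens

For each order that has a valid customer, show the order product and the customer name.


INNER JOIN keeps only orders rows whose customer_id matches an id in customers. Walk through each order:
  - order 1 (Pen): customer_id=5 -> matches Zoe
  - order 2 (Speaker): customer_id=3 -> matches Jack
  - order 3 (Lamp): customer_id=4 -> matches Eve
  - order 4 (Laptop): customer_id=5 -> matches Zoe
  - order 5 (Phone): customer_id=4 -> matches Eve
  - order 6 (Keyboard): customer_id=2 -> matches Hank
  - order 7 (Monitor): customer_id=2 -> matches Hank
  - order 8 (Headphones): customer_id=NULL, no match -> dropped
So 1 of 8 rows is dropped.

SQL:
SELECT a.product, b.name AS customer
FROM orders a
INNER JOIN customers b ON a.customer_id = b.id

Result:
product  | customer
---------+---------
Pen      | Zoe     
Speaker  | Jack    
Lamp     | Eve     
Laptop   | Zoe     
Phone    | Eve     
Keyboard | Hank    
Monitor  | Hank    


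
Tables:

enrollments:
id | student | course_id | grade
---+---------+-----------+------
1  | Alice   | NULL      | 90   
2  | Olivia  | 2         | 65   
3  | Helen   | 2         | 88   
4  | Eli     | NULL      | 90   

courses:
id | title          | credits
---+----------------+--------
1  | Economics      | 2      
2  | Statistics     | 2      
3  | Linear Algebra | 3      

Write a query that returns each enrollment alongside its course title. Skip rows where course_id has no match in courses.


INNER JOIN keeps only enrollments rows whose course_id matches an id in courses. Walk through each enrollment:
  - enrollment 1 (Alice): course_id=NULL, no match -> dropped
  - enrollment 2 (Olivia): course_id=2 -> matches Statistics
  - enrollment 3 (Helen): course_id=2 -> matches Statistics
  - enrollment 4 (Eli): course_id=NULL, no match -> dropped
So 2 of 4 rows are dropped.

SQL:
SELECT a.student, b.title AS course
FROM enrollments a
INNER JOIN courses b ON a.course_id = b.id

Result:
student | course    
--------+-----------
Olivia  | Statistics
Helen   | Statistics


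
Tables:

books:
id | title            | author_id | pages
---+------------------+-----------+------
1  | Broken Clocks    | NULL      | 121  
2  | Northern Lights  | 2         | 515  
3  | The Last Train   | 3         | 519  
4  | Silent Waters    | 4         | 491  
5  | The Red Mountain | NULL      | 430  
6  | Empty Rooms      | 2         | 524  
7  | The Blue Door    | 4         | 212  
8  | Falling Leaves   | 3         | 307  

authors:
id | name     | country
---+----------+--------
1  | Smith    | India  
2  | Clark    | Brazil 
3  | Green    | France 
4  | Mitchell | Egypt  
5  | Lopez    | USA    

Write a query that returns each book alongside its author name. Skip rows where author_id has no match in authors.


INNER JOIN keeps only books rows whose author_id matches an id in authors. Walk through each book:
  - book 1 (Broken Clocks): author_id=NULL, no match -> dropped
  - book 2 (Northern Lights): author_id=2 -> matches Clark
  - book 3 (The Last Train): author_id=3 -> matches Green
  - book 4 (Silent Waters): author_id=4 -> matches Mitchell
  - book 5 (The Red Mountain): author_id=NULL, no match -> dropped
  - book 6 (Empty Rooms): author_id=2 -> matches Clark
  - book 7 (The Blue Door): author_id=4 -> matches Mitchell
  - book 8 (Falling Leaves): author_id=3 -> matches Green
So 2 of 8 rows are dropped.

SQL:
SELECT a.title, b.name AS author
FROM books a
INNER JOIN authors b ON a.author_id = b.id

Result:
title           | author  
----------------+---------
Northern Lights | Clark   
The Last Train  | Green   
Silent Waters   | Mitchell
Empty Rooms     | Clark   
The Blue Door   | Mitchell
Falling Leaves  | Green   


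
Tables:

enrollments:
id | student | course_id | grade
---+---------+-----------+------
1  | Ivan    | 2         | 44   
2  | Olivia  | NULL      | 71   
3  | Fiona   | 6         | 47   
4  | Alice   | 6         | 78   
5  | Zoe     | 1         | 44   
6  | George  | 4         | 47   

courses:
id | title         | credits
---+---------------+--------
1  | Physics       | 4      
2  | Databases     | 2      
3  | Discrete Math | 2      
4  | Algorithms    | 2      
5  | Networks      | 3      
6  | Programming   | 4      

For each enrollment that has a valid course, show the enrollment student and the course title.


INNER JOIN keeps only enrollments rows whose course_id matches an id in courses. Walk through each enrollment:
  - enrollment 1 (Ivan): course_id=2 -> matches Databases
  - enrollment 2 (Olivia): course_id=NULL, no match -> dropped
  - enrollment 3 (Fiona): course_id=6 -> matches Programming
  - enrollment 4 (Alice): course_id=6 -> matches Programming
  - enrollment 5 (Zoe): course_id=1 -> matches Physics
  - enrollment 6 (George): course_id=4 -> matches Algorithms
So 1 of 6 rows is dropped.

SQL:
SELECT a.student, b.title AS course
FROM enrollments a
INNER JOIN courses b ON a.course_id = b.id

Result:
student | course     
--------+------------
Ivan    | Databases  
Fiona   | Programming
Alice   | Programming
Zoe     | Physics    
George  | Algorithms 


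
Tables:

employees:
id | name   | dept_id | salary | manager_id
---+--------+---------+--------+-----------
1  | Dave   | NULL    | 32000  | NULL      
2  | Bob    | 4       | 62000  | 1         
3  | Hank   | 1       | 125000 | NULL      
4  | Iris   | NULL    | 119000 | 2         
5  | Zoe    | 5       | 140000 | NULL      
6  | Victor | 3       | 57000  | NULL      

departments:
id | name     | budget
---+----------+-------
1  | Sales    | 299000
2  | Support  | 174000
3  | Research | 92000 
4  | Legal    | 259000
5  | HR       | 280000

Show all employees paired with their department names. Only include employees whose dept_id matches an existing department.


INNER JOIN keeps only employees rows whose dept_id matches an id in departments. Walk through each employee:
  - employee 1 (Dave): dept_id=NULL, no match -> dropped
  - employee 2 (Bob): dept_id=4 -> matches Legal
  - employee 3 (Hank): dept_id=1 -> matches Sales
  - employee 4 (Iris): dept_id=NULL, no match -> dropped
  - employee 5 (Zoe): dept_id=5 -> matches HR
  - employee 6 (Victor): dept_id=3 -> matches Research
So 2 of 6 rows are dropped.

SQL:
SELECT a.name, b.name AS department
FROM employees a
INNER JOIN departments b ON a.dept_id = b.id

Result:
name   | department
-------+-----------
Bob    | Legal     
Hank   | Sales     
Zoe    | HR        
Victor | Research  


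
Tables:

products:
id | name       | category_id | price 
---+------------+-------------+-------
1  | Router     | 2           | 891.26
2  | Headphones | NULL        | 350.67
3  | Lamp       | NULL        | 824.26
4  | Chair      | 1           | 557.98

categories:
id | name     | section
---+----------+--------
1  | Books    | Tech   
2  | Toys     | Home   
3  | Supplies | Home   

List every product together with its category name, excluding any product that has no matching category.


INNER JOIN keeps only products rows whose category_id matches an id in categories. Walk through each product:
  - product 1 (Router): category_id=2 -> matches Toys
  - product 2 (Headphones): category_id=NULL, no match -> dropped
  - product 3 (Lamp): category_id=NULL, no match -> dropped
  - product 4 (Chair): category_id=1 -> matches Books
So 2 of 4 rows are dropped.

SQL:
SELECT a.name, b.name AS category
FROM products a
INNER JOIN categories b ON a.category_id = b.id

Result:
name   | category
-------+---------
Router | Toys    
Chair  | Books   


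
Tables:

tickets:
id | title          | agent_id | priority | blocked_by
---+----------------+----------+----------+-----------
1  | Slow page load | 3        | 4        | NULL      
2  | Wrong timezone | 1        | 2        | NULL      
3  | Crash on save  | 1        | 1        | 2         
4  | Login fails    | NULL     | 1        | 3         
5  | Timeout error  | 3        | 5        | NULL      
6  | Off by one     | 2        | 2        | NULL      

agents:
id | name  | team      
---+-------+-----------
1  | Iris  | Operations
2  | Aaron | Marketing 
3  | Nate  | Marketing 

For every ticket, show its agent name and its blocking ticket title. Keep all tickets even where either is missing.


Two LEFT JOINs from the same base table tickets: one to agents via agent_id, one to tickets itself via blocked_by. Both are LEFT so every ticket is preserved.
Match against agents:
  - ticket 1 (Slow page load): agent_id=3 -> matches Nate
  - ticket 2 (Wrong timezone): agent_id=1 -> matches Iris
  - ticket 3 (Crash on save): agent_id=1 -> matches Iris
  - ticket 4 (Login fails): agent_id=NULL, no match -> kept with NULL
  - ticket 5 (Timeout error): agent_id=3 -> matches Nate
  - ticket 6 (Off by one): agent_id=2 -> matches Aaron
Match against tickets (self):
  - ticket 1 (Slow page load): blocked_by=NULL -> NULL
  - ticket 2 (Wrong timezone): blocked_by=NULL -> NULL
  - ticket 3 (Crash on save): blocked_by=2 -> Wrong timezone
  - ticket 4 (Login fails): blocked_by=3 -> Crash on save
  - ticket 5 (Timeout error): blocked_by=NULL -> NULL
  - ticket 6 (Off by one): blocked_by=NULL -> NULL

SQL:
SELECT a.title, b.name AS agent, c.title AS blocked_by
FROM tickets a
LEFT JOIN agents b ON a.agent_id = b.id
LEFT JOIN tickets c ON a.blocked_by = c.id

Result:
title          | agent | blocked_by    
---------------+-------+---------------
Slow page load | Nate  | NULL          
Wrong timezone | Iris  | NULL          
Crash on save  | Iris  | Wrong timezone
Login fails    | NULL  | Crash on save 
Timeout error  | Nate  | NULL          
Off by one     | Aaron | NULL          
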